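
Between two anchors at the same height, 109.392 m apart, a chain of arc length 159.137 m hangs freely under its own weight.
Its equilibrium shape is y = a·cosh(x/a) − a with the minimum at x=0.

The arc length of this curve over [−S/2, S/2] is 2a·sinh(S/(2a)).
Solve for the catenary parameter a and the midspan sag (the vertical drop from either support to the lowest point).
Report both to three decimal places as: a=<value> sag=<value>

seed: a₀ = √(S³/(24(L−S))) = √(109.392³/(24·49.745)) = 33.112960
iter 1: u=1.651800  f(a)=+7.244e+00  f'(a)=-3.908e+00  a ← 33.112960 − (+7.244e+00/-3.908e+00) = 34.966489
iter 2: u=1.564241  f(a)=+6.528e-01  f'(a)=-3.233e+00  a ← 34.966489 − (+6.528e-01/-3.233e+00) = 35.168390
iter 3: u=1.555260  f(a)=+6.459e-03  f'(a)=-3.169e+00  a ← 35.168390 − (+6.459e-03/-3.169e+00) = 35.170428
iter 4: u=1.555170  f(a)=+6.463e-07  f'(a)=-3.169e+00  a ← 35.170428 − (+6.463e-07/-3.169e+00) = 35.170429
iter 5: u=1.555170  f(a)=-2.842e-14  f'(a)=-3.169e+00  a ← 35.170429 − (-2.842e-14/-3.169e+00) = 35.170429
converged: |Δa| < 1e-12 after 5 iterations
sag = a·(cosh(S/(2a)) − 1) = 35.170429·(cosh(1.555170) − 1) = 51.824429
T_max/T_min = cosh(S/(2a)) = 2.473523

a=35.170 sag=51.824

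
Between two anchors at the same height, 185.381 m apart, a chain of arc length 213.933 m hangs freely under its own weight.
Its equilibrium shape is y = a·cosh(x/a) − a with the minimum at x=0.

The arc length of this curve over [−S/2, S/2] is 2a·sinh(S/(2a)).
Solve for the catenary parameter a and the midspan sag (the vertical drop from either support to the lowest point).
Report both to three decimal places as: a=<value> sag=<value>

seed: a₀ = √(S³/(24(L−S))) = √(185.381³/(24·28.552)) = 96.421513
iter 1: u=0.961305  f(a)=+1.349e+00  f'(a)=-6.488e-01  a ← 96.421513 − (+1.349e+00/-6.488e-01) = 98.500213
iter 2: u=0.941018  f(a)=+4.485e-02  f'(a)=-6.063e-01  a ← 98.500213 − (+4.485e-02/-6.063e-01) = 98.574180
iter 3: u=0.940312  f(a)=+5.337e-05  f'(a)=-6.049e-01  a ← 98.574180 − (+5.337e-05/-6.049e-01) = 98.574269
iter 4: u=0.940311  f(a)=+7.580e-11  f'(a)=-6.049e-01  a ← 98.574269 − (+7.580e-11/-6.049e-01) = 98.574269
iter 5: u=0.940311  f(a)=+2.842e-14  f'(a)=-6.049e-01  a ← 98.574269 − (+2.842e-14/-6.049e-01) = 98.574269
converged: |Δa| < 1e-12 after 5 iterations
sag = a·(cosh(S/(2a)) − 1) = 98.574269·(cosh(0.940311) − 1) = 46.886099
T_max/T_min = cosh(S/(2a)) = 1.475642

a=98.574 sag=46.886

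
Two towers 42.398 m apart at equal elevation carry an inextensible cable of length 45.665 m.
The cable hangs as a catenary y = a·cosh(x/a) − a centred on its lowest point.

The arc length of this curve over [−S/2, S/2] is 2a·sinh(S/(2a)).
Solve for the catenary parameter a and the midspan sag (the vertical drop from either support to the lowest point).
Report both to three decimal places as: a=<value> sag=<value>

a=31.531 sag=7.399

seed: a₀ = √(S³/(24(L−S))) = √(42.398³/(24·3.267)) = 31.177254
iter 1: u=0.679951  f(a)=+7.636e-02  f'(a)=-2.194e-01  a ← 31.177254 − (+7.636e-02/-2.194e-01) = 31.525247
iter 2: u=0.672445  f(a)=+1.297e-03  f'(a)=-2.120e-01  a ← 31.525247 − (+1.297e-03/-2.120e-01) = 31.531366
iter 3: u=0.672315  f(a)=+3.888e-07  f'(a)=-2.119e-01  a ← 31.531366 − (+3.888e-07/-2.119e-01) = 31.531367
iter 4: u=0.672315  f(a)=+2.842e-14  f'(a)=-2.119e-01  a ← 31.531367 − (+2.842e-14/-2.119e-01) = 31.531367
converged: |Δa| < 1e-12 after 4 iterations
sag = a·(cosh(S/(2a)) − 1) = 31.531367·(cosh(0.672315) − 1) = 7.398701
T_max/T_min = cosh(S/(2a)) = 1.234646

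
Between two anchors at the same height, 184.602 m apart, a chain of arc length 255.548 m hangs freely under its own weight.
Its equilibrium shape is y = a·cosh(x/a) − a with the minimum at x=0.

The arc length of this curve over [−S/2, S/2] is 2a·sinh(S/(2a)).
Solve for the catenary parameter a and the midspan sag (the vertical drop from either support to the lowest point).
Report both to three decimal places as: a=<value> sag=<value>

a=64.017 sag=78.897

seed: a₀ = √(S³/(24(L−S))) = √(184.602³/(24·70.946)) = 60.783405
iter 1: u=1.518523  f(a)=+8.644e+00  f'(a)=-2.919e+00  a ← 60.783405 − (+8.644e+00/-2.919e+00) = 63.744587
iter 2: u=1.447982  f(a)=+6.718e-01  f'(a)=-2.481e+00  a ← 63.744587 − (+6.718e-01/-2.481e+00) = 64.015320
iter 3: u=1.441858  f(a)=+4.814e-03  f'(a)=-2.446e+00  a ← 64.015320 − (+4.814e-03/-2.446e+00) = 64.017288
iter 4: u=1.441814  f(a)=+2.511e-07  f'(a)=-2.446e+00  a ← 64.017288 − (+2.511e-07/-2.446e+00) = 64.017288
iter 5: u=1.441814  f(a)=+0.000e+00  f'(a)=-2.446e+00  a ← 64.017288 − (+0.000e+00/-2.446e+00) = 64.017288
converged: |Δa| < 1e-12 after 5 iterations
sag = a·(cosh(S/(2a)) − 1) = 64.017288·(cosh(1.441814) − 1) = 78.896701
T_max/T_min = cosh(S/(2a)) = 2.232428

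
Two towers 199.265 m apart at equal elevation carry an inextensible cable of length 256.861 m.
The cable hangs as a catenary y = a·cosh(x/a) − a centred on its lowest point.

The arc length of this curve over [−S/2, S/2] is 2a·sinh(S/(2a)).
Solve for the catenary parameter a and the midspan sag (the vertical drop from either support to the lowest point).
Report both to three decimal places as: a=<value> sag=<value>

a=78.740 sag=71.907

seed: a₀ = √(S³/(24(L−S))) = √(199.265³/(24·57.596)) = 75.656240
iter 1: u=1.316911  f(a)=+5.206e+00  f'(a)=-1.804e+00  a ← 75.656240 − (+5.206e+00/-1.804e+00) = 78.542590
iter 2: u=1.268516  f(a)=+3.127e-01  f'(a)=-1.593e+00  a ← 78.542590 − (+3.127e-01/-1.593e+00) = 78.738933
iter 3: u=1.265352  f(a)=+1.288e-03  f'(a)=-1.580e+00  a ← 78.738933 − (+1.288e-03/-1.580e+00) = 78.739749
iter 4: u=1.265339  f(a)=+2.206e-08  f'(a)=-1.580e+00  a ← 78.739749 − (+2.206e-08/-1.580e+00) = 78.739749
iter 5: u=1.265339  f(a)=+0.000e+00  f'(a)=-1.580e+00  a ← 78.739749 − (+0.000e+00/-1.580e+00) = 78.739749
converged: |Δa| < 1e-12 after 5 iterations
sag = a·(cosh(S/(2a)) − 1) = 78.739749·(cosh(1.265339) − 1) = 71.906663
T_max/T_min = cosh(S/(2a)) = 1.913219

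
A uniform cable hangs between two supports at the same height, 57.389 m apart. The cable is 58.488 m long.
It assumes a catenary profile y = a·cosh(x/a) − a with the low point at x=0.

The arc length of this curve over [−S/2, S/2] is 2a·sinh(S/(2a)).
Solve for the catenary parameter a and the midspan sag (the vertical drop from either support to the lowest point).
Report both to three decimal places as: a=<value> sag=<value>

seed: a₀ = √(S³/(24(L−S))) = √(57.389³/(24·1.099)) = 84.652253
iter 1: u=0.338969  f(a)=+6.331e-03  f'(a)=-2.626e-02  a ← 84.652253 − (+6.331e-03/-2.626e-02) = 84.893302
iter 2: u=0.338007  f(a)=+2.714e-05  f'(a)=-2.604e-02  a ← 84.893302 − (+2.714e-05/-2.604e-02) = 84.894344
iter 3: u=0.338002  f(a)=+5.037e-10  f'(a)=-2.604e-02  a ← 84.894344 − (+5.037e-10/-2.604e-02) = 84.894344
iter 4: u=0.338002  f(a)=+0.000e+00  f'(a)=-2.604e-02  a ← 84.894344 − (+0.000e+00/-2.604e-02) = 84.894344
converged: |Δa| < 1e-12 after 4 iterations
sag = a·(cosh(S/(2a)) − 1) = 84.894344·(cosh(0.338002) − 1) = 4.895751
T_max/T_min = cosh(S/(2a)) = 1.057669

a=84.894 sag=4.896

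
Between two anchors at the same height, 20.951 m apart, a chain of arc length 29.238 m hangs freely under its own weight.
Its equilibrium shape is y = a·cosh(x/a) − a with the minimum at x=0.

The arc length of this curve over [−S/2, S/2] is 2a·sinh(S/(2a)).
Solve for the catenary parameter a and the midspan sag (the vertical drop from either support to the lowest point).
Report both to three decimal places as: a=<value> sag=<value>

a=7.171 sag=9.112

seed: a₀ = √(S³/(24(L−S))) = √(20.951³/(24·8.287)) = 6.799905
iter 1: u=1.540536  f(a)=+1.041e+00  f'(a)=-3.067e+00  a ← 6.799905 − (+1.041e+00/-3.067e+00) = 7.139248
iter 2: u=1.467311  f(a)=+8.298e-02  f'(a)=-2.596e+00  a ← 7.139248 − (+8.298e-02/-2.596e+00) = 7.171217
iter 3: u=1.460770  f(a)=+6.285e-04  f'(a)=-2.557e+00  a ← 7.171217 − (+6.285e-04/-2.557e+00) = 7.171462
iter 4: u=1.460720  f(a)=+3.666e-08  f'(a)=-2.556e+00  a ← 7.171462 − (+3.666e-08/-2.556e+00) = 7.171462
iter 5: u=1.460720  f(a)=+0.000e+00  f'(a)=-2.556e+00  a ← 7.171462 − (+0.000e+00/-2.556e+00) = 7.171462
converged: |Δa| < 1e-12 after 5 iterations
sag = a·(cosh(S/(2a)) − 1) = 7.171462·(cosh(1.460720) − 1) = 9.111812
T_max/T_min = cosh(S/(2a)) = 2.270565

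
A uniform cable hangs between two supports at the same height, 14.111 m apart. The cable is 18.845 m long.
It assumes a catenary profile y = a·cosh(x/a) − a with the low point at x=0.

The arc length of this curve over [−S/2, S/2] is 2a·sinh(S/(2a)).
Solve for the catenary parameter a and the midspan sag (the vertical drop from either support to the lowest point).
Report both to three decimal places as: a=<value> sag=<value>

a=5.206 sag=5.559

seed: a₀ = √(S³/(24(L−S))) = √(14.111³/(24·4.734)) = 4.972983
iter 1: u=1.418766  f(a)=+4.999e-01  f'(a)=-2.316e+00  a ← 4.972983 − (+4.999e-01/-2.316e+00) = 5.188871
iter 2: u=1.359737  f(a)=+3.440e-02  f'(a)=-2.007e+00  a ← 5.188871 − (+3.440e-02/-2.007e+00) = 5.206010
iter 3: u=1.355261  f(a)=+1.895e-04  f'(a)=-1.985e+00  a ← 5.206010 − (+1.895e-04/-1.985e+00) = 5.206105
iter 4: u=1.355236  f(a)=+5.817e-09  f'(a)=-1.985e+00  a ← 5.206105 − (+5.817e-09/-1.985e+00) = 5.206105
iter 5: u=1.355236  f(a)=-3.553e-15  f'(a)=-1.985e+00  a ← 5.206105 − (-3.553e-15/-1.985e+00) = 5.206105
converged: |Δa| < 1e-12 after 5 iterations
sag = a·(cosh(S/(2a)) − 1) = 5.206105·(cosh(1.355236) − 1) = 5.558979
T_max/T_min = cosh(S/(2a)) = 2.067781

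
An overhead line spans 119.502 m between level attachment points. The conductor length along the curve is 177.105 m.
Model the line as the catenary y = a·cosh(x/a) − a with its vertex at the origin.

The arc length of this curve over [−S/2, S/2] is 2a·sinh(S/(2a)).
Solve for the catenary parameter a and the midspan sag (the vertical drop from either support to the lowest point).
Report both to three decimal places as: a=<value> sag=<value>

a=37.437 sag=58.704

seed: a₀ = √(S³/(24(L−S))) = √(119.502³/(24·57.603)) = 35.134566
iter 1: u=1.700633  f(a)=+8.927e+00  f'(a)=-4.331e+00  a ← 35.134566 − (+8.927e+00/-4.331e+00) = 37.195913
iter 2: u=1.606386  f(a)=+8.459e-01  f'(a)=-3.546e+00  a ← 37.195913 − (+8.459e-01/-3.546e+00) = 37.434506
iter 3: u=1.596148  f(a)=+9.352e-03  f'(a)=-3.468e+00  a ← 37.434506 − (+9.352e-03/-3.468e+00) = 37.437203
iter 4: u=1.596033  f(a)=+1.171e-06  f'(a)=-3.467e+00  a ← 37.437203 − (+1.171e-06/-3.467e+00) = 37.437204
iter 5: u=1.596033  f(a)=-2.842e-14  f'(a)=-3.467e+00  a ← 37.437204 − (-2.842e-14/-3.467e+00) = 37.437204
converged: |Δa| < 1e-12 after 5 iterations
sag = a·(cosh(S/(2a)) − 1) = 37.437204·(cosh(1.596033) − 1) = 58.703784
T_max/T_min = cosh(S/(2a)) = 2.568060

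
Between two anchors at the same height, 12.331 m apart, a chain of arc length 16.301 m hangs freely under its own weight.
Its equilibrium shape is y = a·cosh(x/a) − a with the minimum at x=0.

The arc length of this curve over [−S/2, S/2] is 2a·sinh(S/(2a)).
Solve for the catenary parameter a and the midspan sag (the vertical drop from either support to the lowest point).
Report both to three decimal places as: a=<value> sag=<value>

a=4.636 sag=4.741

seed: a₀ = √(S³/(24(L−S))) = √(12.331³/(24·3.970)) = 4.436051
iter 1: u=1.389862  f(a)=+4.016e-01  f'(a)=-2.160e+00  a ← 4.436051 − (+4.016e-01/-2.160e+00) = 4.621929
iter 2: u=1.333967  f(a)=+2.662e-02  f'(a)=-1.883e+00  a ← 4.621929 − (+2.662e-02/-1.883e+00) = 4.636069
iter 3: u=1.329898  f(a)=+1.353e-04  f'(a)=-1.864e+00  a ← 4.636069 − (+1.353e-04/-1.864e+00) = 4.636141
iter 4: u=1.329877  f(a)=+3.537e-09  f'(a)=-1.863e+00  a ← 4.636141 − (+3.537e-09/-1.863e+00) = 4.636141
iter 5: u=1.329877  f(a)=+0.000e+00  f'(a)=-1.863e+00  a ← 4.636141 − (+0.000e+00/-1.863e+00) = 4.636141
converged: |Δa| < 1e-12 after 5 iterations
sag = a·(cosh(S/(2a)) − 1) = 4.636141·(cosh(1.329877) − 1) = 4.740663
T_max/T_min = cosh(S/(2a)) = 2.022545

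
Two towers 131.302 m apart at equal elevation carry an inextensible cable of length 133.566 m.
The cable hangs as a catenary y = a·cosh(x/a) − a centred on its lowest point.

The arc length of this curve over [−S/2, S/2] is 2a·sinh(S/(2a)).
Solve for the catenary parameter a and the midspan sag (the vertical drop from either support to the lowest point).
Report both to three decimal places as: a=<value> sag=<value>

a=204.635 sag=10.622

seed: a₀ = √(S³/(24(L−S))) = √(131.302³/(24·2.264)) = 204.109482
iter 1: u=0.321646  f(a)=+1.174e-02  f'(a)=-2.241e-02  a ← 204.109482 − (+1.174e-02/-2.241e-02) = 204.633255
iter 2: u=0.320823  f(a)=+4.534e-05  f'(a)=-2.224e-02  a ← 204.633255 − (+4.534e-05/-2.224e-02) = 204.635293
iter 3: u=0.320820  f(a)=+6.822e-10  f'(a)=-2.224e-02  a ← 204.635293 − (+6.822e-10/-2.224e-02) = 204.635293
iter 4: u=0.320820  f(a)=+2.842e-14  f'(a)=-2.224e-02  a ← 204.635293 − (+2.842e-14/-2.224e-02) = 204.635293
converged: |Δa| < 1e-12 after 4 iterations
sag = a·(cosh(S/(2a)) − 1) = 204.635293·(cosh(0.320820) − 1) = 10.621698
T_max/T_min = cosh(S/(2a)) = 1.051906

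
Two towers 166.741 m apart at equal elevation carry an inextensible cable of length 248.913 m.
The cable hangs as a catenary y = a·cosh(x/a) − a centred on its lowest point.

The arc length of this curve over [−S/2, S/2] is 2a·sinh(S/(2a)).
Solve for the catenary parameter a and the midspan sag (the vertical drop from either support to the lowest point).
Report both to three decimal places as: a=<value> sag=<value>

seed: a₀ = √(S³/(24(L−S))) = √(166.741³/(24·82.172)) = 48.483733
iter 1: u=1.719556  f(a)=+1.304e+01  f'(a)=-4.504e+00  a ← 48.483733 − (+1.304e+01/-4.504e+00) = 51.379065
iter 2: u=1.622655  f(a)=+1.259e+00  f'(a)=-3.672e+00  a ← 51.379065 − (+1.259e+00/-3.672e+00) = 51.722006
iter 3: u=1.611896  f(a)=+1.452e-02  f'(a)=-3.588e+00  a ← 51.722006 − (+1.452e-02/-3.588e+00) = 51.726053
iter 4: u=1.611770  f(a)=+1.979e-06  f'(a)=-3.587e+00  a ← 51.726053 − (+1.979e-06/-3.587e+00) = 51.726054
iter 5: u=1.611770  f(a)=+2.842e-14  f'(a)=-3.587e+00  a ← 51.726054 − (+2.842e-14/-3.587e+00) = 51.726054
converged: |Δa| < 1e-12 after 5 iterations
sag = a·(cosh(S/(2a)) − 1) = 51.726054·(cosh(1.611770) − 1) = 83.051560
T_max/T_min = cosh(S/(2a)) = 2.605604

a=51.726 sag=83.052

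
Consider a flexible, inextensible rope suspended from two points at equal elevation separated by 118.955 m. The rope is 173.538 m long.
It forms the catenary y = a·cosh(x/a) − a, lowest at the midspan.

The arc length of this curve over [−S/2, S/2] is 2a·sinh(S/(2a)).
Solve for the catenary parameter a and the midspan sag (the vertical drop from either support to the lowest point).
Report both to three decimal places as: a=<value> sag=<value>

seed: a₀ = √(S³/(24(L−S))) = √(118.955³/(24·54.583)) = 35.845920
iter 1: u=1.659254  f(a)=+8.026e+00  f'(a)=-3.971e+00  a ← 35.845920 − (+8.026e+00/-3.971e+00) = 37.867136
iter 2: u=1.570689  f(a)=+7.288e-01  f'(a)=-3.279e+00  a ← 37.867136 − (+7.288e-01/-3.279e+00) = 38.089379
iter 3: u=1.561525  f(a)=+7.337e-03  f'(a)=-3.214e+00  a ← 38.089379 − (+7.337e-03/-3.214e+00) = 38.091662
iter 4: u=1.561431  f(a)=+7.600e-07  f'(a)=-3.213e+00  a ← 38.091662 − (+7.600e-07/-3.213e+00) = 38.091662
iter 5: u=1.561431  f(a)=+2.842e-14  f'(a)=-3.213e+00  a ← 38.091662 − (+2.842e-14/-3.213e+00) = 38.091662
converged: |Δa| < 1e-12 after 5 iterations
sag = a·(cosh(S/(2a)) − 1) = 38.091662·(cosh(1.561431) − 1) = 56.670324
T_max/T_min = cosh(S/(2a)) = 2.487736

a=38.092 sag=56.670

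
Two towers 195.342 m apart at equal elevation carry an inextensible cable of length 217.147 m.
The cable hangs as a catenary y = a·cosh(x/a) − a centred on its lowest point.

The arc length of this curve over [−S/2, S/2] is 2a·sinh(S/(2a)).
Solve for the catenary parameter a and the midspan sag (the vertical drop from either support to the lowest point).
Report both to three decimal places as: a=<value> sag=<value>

a=121.295 sag=41.495

seed: a₀ = √(S³/(24(L−S))) = √(195.342³/(24·21.805)) = 119.346525
iter 1: u=0.818382  f(a)=+7.419e-01  f'(a)=-3.905e-01  a ← 119.346525 − (+7.419e-01/-3.905e-01) = 121.246650
iter 2: u=0.805556  f(a)=+1.809e-02  f'(a)=-3.716e-01  a ← 121.246650 − (+1.809e-02/-3.716e-01) = 121.295327
iter 3: u=0.805233  f(a)=+1.135e-05  f'(a)=-3.712e-01  a ← 121.295327 − (+1.135e-05/-3.712e-01) = 121.295358
iter 4: u=0.805233  f(a)=+4.462e-12  f'(a)=-3.712e-01  a ← 121.295358 − (+4.462e-12/-3.712e-01) = 121.295358
converged: |Δa| < 1e-12 after 4 iterations
sag = a·(cosh(S/(2a)) − 1) = 121.295358·(cosh(0.805233) − 1) = 41.495209
T_max/T_min = cosh(S/(2a)) = 1.342101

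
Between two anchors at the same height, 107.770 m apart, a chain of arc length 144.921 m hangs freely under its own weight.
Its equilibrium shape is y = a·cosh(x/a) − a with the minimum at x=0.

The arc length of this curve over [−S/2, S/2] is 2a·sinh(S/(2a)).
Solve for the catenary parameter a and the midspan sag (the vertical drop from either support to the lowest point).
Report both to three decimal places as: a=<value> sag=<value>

a=39.269 sag=43.148

seed: a₀ = √(S³/(24(L−S))) = √(107.770³/(24·37.151)) = 37.467606
iter 1: u=1.438176  f(a)=+4.037e+00  f'(a)=-2.425e+00  a ← 37.467606 − (+4.037e+00/-2.425e+00) = 39.132433
iter 2: u=1.376991  f(a)=+2.846e-01  f'(a)=-2.094e+00  a ← 39.132433 − (+2.846e-01/-2.094e+00) = 39.268382
iter 3: u=1.372224  f(a)=+1.653e-03  f'(a)=-2.070e+00  a ← 39.268382 − (+1.653e-03/-2.070e+00) = 39.269180
iter 4: u=1.372196  f(a)=+5.643e-08  f'(a)=-2.069e+00  a ← 39.269180 − (+5.643e-08/-2.069e+00) = 39.269180
iter 5: u=1.372196  f(a)=+0.000e+00  f'(a)=-2.069e+00  a ← 39.269180 − (+0.000e+00/-2.069e+00) = 39.269180
converged: |Δa| < 1e-12 after 5 iterations
sag = a·(cosh(S/(2a)) − 1) = 39.269180·(cosh(1.372196) − 1) = 43.148006
T_max/T_min = cosh(S/(2a)) = 2.098775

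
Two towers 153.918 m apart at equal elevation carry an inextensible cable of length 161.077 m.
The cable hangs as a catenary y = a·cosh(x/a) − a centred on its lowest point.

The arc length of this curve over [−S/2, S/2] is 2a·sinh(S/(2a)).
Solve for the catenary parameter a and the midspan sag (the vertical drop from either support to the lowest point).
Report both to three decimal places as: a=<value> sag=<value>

a=146.686 sag=20.656

seed: a₀ = √(S³/(24(L−S))) = √(153.918³/(24·7.159)) = 145.680799
iter 1: u=0.528271  f(a)=+1.006e-01  f'(a)=-1.011e-01  a ← 145.680799 − (+1.006e-01/-1.011e-01) = 146.675911
iter 2: u=0.524687  f(a)=+1.040e-03  f'(a)=-9.897e-02  a ← 146.675911 − (+1.040e-03/-9.897e-02) = 146.686415
iter 3: u=0.524650  f(a)=+1.137e-07  f'(a)=-9.895e-02  a ← 146.686415 − (+1.137e-07/-9.895e-02) = 146.686417
iter 4: u=0.524650  f(a)=-2.842e-14  f'(a)=-9.895e-02  a ← 146.686417 − (-2.842e-14/-9.895e-02) = 146.686417
converged: |Δa| < 1e-12 after 4 iterations
sag = a·(cosh(S/(2a)) − 1) = 146.686417·(cosh(0.524650) − 1) = 20.655613
T_max/T_min = cosh(S/(2a)) = 1.140815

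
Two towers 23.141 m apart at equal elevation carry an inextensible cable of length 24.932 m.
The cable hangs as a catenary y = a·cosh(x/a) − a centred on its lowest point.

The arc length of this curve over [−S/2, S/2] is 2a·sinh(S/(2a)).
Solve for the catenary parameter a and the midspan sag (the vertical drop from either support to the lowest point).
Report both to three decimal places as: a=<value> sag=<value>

seed: a₀ = √(S³/(24(L−S))) = √(23.141³/(24·1.791)) = 16.979300
iter 1: u=0.681447  f(a)=+4.205e-02  f'(a)=-2.209e-01  a ← 16.979300 − (+4.205e-02/-2.209e-01) = 17.169624
iter 2: u=0.673894  f(a)=+7.174e-04  f'(a)=-2.134e-01  a ← 17.169624 − (+7.174e-04/-2.134e-01) = 17.172986
iter 3: u=0.673762  f(a)=+2.169e-07  f'(a)=-2.133e-01  a ← 17.172986 − (+2.169e-07/-2.133e-01) = 17.172987
iter 4: u=0.673762  f(a)=+2.132e-14  f'(a)=-2.133e-01  a ← 17.172987 − (+2.132e-14/-2.133e-01) = 17.172987
converged: |Δa| < 1e-12 after 4 iterations
sag = a·(cosh(S/(2a)) − 1) = 17.172987·(cosh(0.673762) − 1) = 4.047584
T_max/T_min = cosh(S/(2a)) = 1.235695

a=17.173 sag=4.048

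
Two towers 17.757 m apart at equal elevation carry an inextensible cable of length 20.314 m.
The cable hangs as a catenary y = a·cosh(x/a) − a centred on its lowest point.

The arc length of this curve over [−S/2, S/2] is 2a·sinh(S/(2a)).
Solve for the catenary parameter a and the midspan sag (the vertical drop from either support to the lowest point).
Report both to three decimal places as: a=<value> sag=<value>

seed: a₀ = √(S³/(24(L−S))) = √(17.757³/(24·2.557)) = 9.551760
iter 1: u=0.929515  f(a)=+1.128e-01  f'(a)=-5.831e-01  a ← 9.551760 − (+1.128e-01/-5.831e-01) = 9.745141
iter 2: u=0.911069  f(a)=+3.515e-03  f'(a)=-5.473e-01  a ← 9.745141 − (+3.515e-03/-5.473e-01) = 9.751565
iter 3: u=0.910469  f(a)=+3.660e-06  f'(a)=-5.461e-01  a ← 9.751565 − (+3.660e-06/-5.461e-01) = 9.751571
iter 4: u=0.910469  f(a)=+3.975e-12  f'(a)=-5.461e-01  a ← 9.751571 − (+3.975e-12/-5.461e-01) = 9.751571
converged: |Δa| < 1e-12 after 4 iterations
sag = a·(cosh(S/(2a)) − 1) = 9.751571·(cosh(0.910469) − 1) = 4.328833
T_max/T_min = cosh(S/(2a)) = 1.443911

a=9.752 sag=4.329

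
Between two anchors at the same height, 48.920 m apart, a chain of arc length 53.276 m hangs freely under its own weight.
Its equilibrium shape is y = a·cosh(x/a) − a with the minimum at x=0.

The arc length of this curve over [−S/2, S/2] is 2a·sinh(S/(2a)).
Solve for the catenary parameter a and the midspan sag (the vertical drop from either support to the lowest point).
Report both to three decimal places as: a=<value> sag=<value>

seed: a₀ = √(S³/(24(L−S))) = √(48.920³/(24·4.356)) = 33.464174
iter 1: u=0.730931  f(a)=+1.179e-01  f'(a)=-2.745e-01  a ← 33.464174 − (+1.179e-01/-2.745e-01) = 33.893488
iter 2: u=0.721673  f(a)=+2.306e-03  f'(a)=-2.639e-01  a ← 33.893488 − (+2.306e-03/-2.639e-01) = 33.902229
iter 3: u=0.721486  f(a)=+9.223e-07  f'(a)=-2.637e-01  a ← 33.902229 − (+9.223e-07/-2.637e-01) = 33.902232
iter 4: u=0.721486  f(a)=+1.421e-13  f'(a)=-2.637e-01  a ← 33.902232 − (+1.421e-13/-2.637e-01) = 33.902232
converged: |Δa| < 1e-12 after 4 iterations
sag = a·(cosh(S/(2a)) − 1) = 33.902232·(cosh(0.721486) − 1) = 9.213245
T_max/T_min = cosh(S/(2a)) = 1.271759

a=33.902 sag=9.213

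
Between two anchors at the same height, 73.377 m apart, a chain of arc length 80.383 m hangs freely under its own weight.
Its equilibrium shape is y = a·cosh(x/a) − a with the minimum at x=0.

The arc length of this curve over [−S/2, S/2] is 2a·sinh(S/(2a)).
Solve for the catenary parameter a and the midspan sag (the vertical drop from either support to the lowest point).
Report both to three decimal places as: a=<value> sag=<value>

seed: a₀ = √(S³/(24(L−S))) = √(73.377³/(24·7.006)) = 48.472926
iter 1: u=0.756886  f(a)=+2.034e-01  f'(a)=-3.060e-01  a ← 48.472926 − (+2.034e-01/-3.060e-01) = 49.137819
iter 2: u=0.746645  f(a)=+4.261e-03  f'(a)=-2.933e-01  a ← 49.137819 − (+4.261e-03/-2.933e-01) = 49.152350
iter 3: u=0.746424  f(a)=+1.959e-06  f'(a)=-2.930e-01  a ← 49.152350 − (+1.959e-06/-2.930e-01) = 49.152357
iter 4: u=0.746424  f(a)=+4.121e-13  f'(a)=-2.930e-01  a ← 49.152357 − (+4.121e-13/-2.930e-01) = 49.152357
converged: |Δa| < 1e-12 after 4 iterations
sag = a·(cosh(S/(2a)) − 1) = 49.152357·(cosh(0.746424) − 1) = 14.340248
T_max/T_min = cosh(S/(2a)) = 1.291751

a=49.152 sag=14.340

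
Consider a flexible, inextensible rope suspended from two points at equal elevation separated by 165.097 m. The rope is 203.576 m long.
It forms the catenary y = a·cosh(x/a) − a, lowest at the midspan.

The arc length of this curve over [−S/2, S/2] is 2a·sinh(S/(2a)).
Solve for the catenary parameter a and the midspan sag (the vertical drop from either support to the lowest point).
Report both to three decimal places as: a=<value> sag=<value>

a=72.126 sag=52.626

seed: a₀ = √(S³/(24(L−S))) = √(165.097³/(24·38.479)) = 69.805761
iter 1: u=1.182546  f(a)=+2.782e+00  f'(a)=-1.265e+00  a ← 69.805761 − (+2.782e+00/-1.265e+00) = 72.005645
iter 2: u=1.146417  f(a)=+1.369e-01  f'(a)=-1.143e+00  a ← 72.005645 − (+1.369e-01/-1.143e+00) = 72.125450
iter 3: u=1.144513  f(a)=+3.697e-04  f'(a)=-1.137e+00  a ← 72.125450 − (+3.697e-04/-1.137e+00) = 72.125775
iter 4: u=1.144508  f(a)=+2.711e-09  f'(a)=-1.137e+00  a ← 72.125775 − (+2.711e-09/-1.137e+00) = 72.125775
iter 5: u=1.144508  f(a)=-2.842e-14  f'(a)=-1.137e+00  a ← 72.125775 − (-2.842e-14/-1.137e+00) = 72.125775
converged: |Δa| < 1e-12 after 5 iterations
sag = a·(cosh(S/(2a)) − 1) = 72.125775·(cosh(1.144508) − 1) = 52.625675
T_max/T_min = cosh(S/(2a)) = 1.729638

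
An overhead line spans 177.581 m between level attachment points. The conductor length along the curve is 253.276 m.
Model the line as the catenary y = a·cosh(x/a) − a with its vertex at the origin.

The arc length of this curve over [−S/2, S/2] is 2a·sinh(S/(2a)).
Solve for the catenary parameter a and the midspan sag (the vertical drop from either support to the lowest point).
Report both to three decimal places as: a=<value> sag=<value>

seed: a₀ = √(S³/(24(L−S))) = √(177.581³/(24·75.695)) = 55.520776
iter 1: u=1.599230  f(a)=+1.029e+01  f'(a)=-3.491e+00  a ← 55.520776 − (+1.029e+01/-3.491e+00) = 58.468582
iter 2: u=1.518602  f(a)=+8.764e-01  f'(a)=-2.919e+00  a ← 58.468582 − (+8.764e-01/-2.919e+00) = 58.768761
iter 3: u=1.510845  f(a)=+7.663e-03  f'(a)=-2.869e+00  a ← 58.768761 − (+7.663e-03/-2.869e+00) = 58.771433
iter 4: u=1.510777  f(a)=+5.973e-07  f'(a)=-2.868e+00  a ← 58.771433 − (+5.973e-07/-2.868e+00) = 58.771433
iter 5: u=1.510777  f(a)=+0.000e+00  f'(a)=-2.868e+00  a ← 58.771433 − (+0.000e+00/-2.868e+00) = 58.771433
converged: |Δa| < 1e-12 after 5 iterations
sag = a·(cosh(S/(2a)) − 1) = 58.771433·(cosh(1.510777) − 1) = 80.839685
T_max/T_min = cosh(S/(2a)) = 2.375493

a=58.771 sag=80.840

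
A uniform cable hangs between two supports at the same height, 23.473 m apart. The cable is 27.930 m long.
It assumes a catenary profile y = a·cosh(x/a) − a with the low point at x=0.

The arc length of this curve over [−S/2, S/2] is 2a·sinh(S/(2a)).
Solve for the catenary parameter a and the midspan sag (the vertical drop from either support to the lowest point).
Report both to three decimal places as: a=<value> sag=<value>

a=11.296 sag=6.666

seed: a₀ = √(S³/(24(L−S))) = √(23.473³/(24·4.457)) = 10.995778
iter 1: u=1.067364  f(a)=+2.609e-01  f'(a)=-9.069e-01  a ← 10.995778 − (+2.609e-01/-9.069e-01) = 11.283451
iter 2: u=1.040152  f(a)=+1.059e-02  f'(a)=-8.346e-01  a ← 11.283451 − (+1.059e-02/-8.346e-01) = 11.296138
iter 3: u=1.038983  f(a)=+1.908e-05  f'(a)=-8.316e-01  a ← 11.296138 − (+1.908e-05/-8.316e-01) = 11.296161
iter 4: u=1.038981  f(a)=+6.217e-11  f'(a)=-8.316e-01  a ← 11.296161 − (+6.217e-11/-8.316e-01) = 11.296161
iter 5: u=1.038981  f(a)=+7.105e-15  f'(a)=-8.316e-01  a ← 11.296161 − (+7.105e-15/-8.316e-01) = 11.296161
converged: |Δa| < 1e-12 after 5 iterations
sag = a·(cosh(S/(2a)) − 1) = 11.296161·(cosh(1.038981) − 1) = 6.665589
T_max/T_min = cosh(S/(2a)) = 1.590076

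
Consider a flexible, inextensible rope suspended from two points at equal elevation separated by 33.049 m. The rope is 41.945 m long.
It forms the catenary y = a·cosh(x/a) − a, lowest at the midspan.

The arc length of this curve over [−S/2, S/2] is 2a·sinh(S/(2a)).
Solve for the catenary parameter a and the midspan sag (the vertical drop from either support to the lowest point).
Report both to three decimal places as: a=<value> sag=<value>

a=13.498 sag=11.443

seed: a₀ = √(S³/(24(L−S))) = √(33.049³/(24·8.896)) = 13.002728
iter 1: u=1.270849  f(a)=+7.466e-01  f'(a)=-1.602e+00  a ← 13.002728 − (+7.466e-01/-1.602e+00) = 13.468657
iter 2: u=1.226886  f(a)=+4.201e-02  f'(a)=-1.427e+00  a ← 13.468657 − (+4.201e-02/-1.427e+00) = 13.498100
iter 3: u=1.224209  f(a)=+1.505e-04  f'(a)=-1.417e+00  a ← 13.498100 − (+1.505e-04/-1.417e+00) = 13.498206
iter 4: u=1.224200  f(a)=+1.948e-09  f'(a)=-1.417e+00  a ← 13.498206 − (+1.948e-09/-1.417e+00) = 13.498206
iter 5: u=1.224200  f(a)=+1.421e-14  f'(a)=-1.417e+00  a ← 13.498206 − (+1.421e-14/-1.417e+00) = 13.498206
converged: |Δa| < 1e-12 after 5 iterations
sag = a·(cosh(S/(2a)) − 1) = 13.498206·(cosh(1.224200) − 1) = 11.442670
T_max/T_min = cosh(S/(2a)) = 1.847718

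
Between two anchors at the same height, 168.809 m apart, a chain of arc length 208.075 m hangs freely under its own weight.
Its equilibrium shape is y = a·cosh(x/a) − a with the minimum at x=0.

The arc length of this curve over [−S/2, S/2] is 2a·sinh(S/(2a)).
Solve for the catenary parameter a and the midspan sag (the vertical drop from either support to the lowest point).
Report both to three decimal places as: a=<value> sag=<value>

seed: a₀ = √(S³/(24(L−S))) = √(168.809³/(24·39.266)) = 71.446251
iter 1: u=1.181371  f(a)=+2.833e+00  f'(a)=-1.260e+00  a ← 71.446251 − (+2.833e+00/-1.260e+00) = 73.693813
iter 2: u=1.145340  f(a)=+1.392e-01  f'(a)=-1.139e+00  a ← 73.693813 − (+1.392e-01/-1.139e+00) = 73.815964
iter 3: u=1.143445  f(a)=+3.743e-04  f'(a)=-1.133e+00  a ← 73.815964 − (+3.743e-04/-1.133e+00) = 73.816294
iter 4: u=1.143440  f(a)=+2.724e-09  f'(a)=-1.133e+00  a ← 73.816294 − (+2.724e-09/-1.133e+00) = 73.816294
iter 5: u=1.143440  f(a)=-2.842e-14  f'(a)=-1.133e+00  a ← 73.816294 − (-2.842e-14/-1.133e+00) = 73.816294
converged: |Δa| < 1e-12 after 5 iterations
sag = a·(cosh(S/(2a)) − 1) = 73.816294·(cosh(1.143440) − 1) = 53.747991
T_max/T_min = cosh(S/(2a)) = 1.728132

a=73.816 sag=53.748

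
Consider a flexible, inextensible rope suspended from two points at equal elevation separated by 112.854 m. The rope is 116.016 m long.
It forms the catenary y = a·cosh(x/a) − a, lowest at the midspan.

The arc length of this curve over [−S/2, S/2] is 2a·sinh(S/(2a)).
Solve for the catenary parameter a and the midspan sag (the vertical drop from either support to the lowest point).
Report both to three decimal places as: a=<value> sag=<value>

seed: a₀ = √(S³/(24(L−S))) = √(112.854³/(24·3.162)) = 137.622322
iter 1: u=0.410013  f(a)=+2.668e-02  f'(a)=-4.673e-02  a ← 137.622322 − (+2.668e-02/-4.673e-02) = 138.193380
iter 2: u=0.408319  f(a)=+1.670e-04  f'(a)=-4.615e-02  a ← 138.193380 − (+1.670e-04/-4.615e-02) = 138.197000
iter 3: u=0.408308  f(a)=+6.633e-09  f'(a)=-4.614e-02  a ← 138.197000 − (+6.633e-09/-4.614e-02) = 138.197000
iter 4: u=0.408308  f(a)=-1.421e-14  f'(a)=-4.614e-02  a ← 138.197000 − (-1.421e-14/-4.614e-02) = 138.197000
converged: |Δa| < 1e-12 after 4 iterations
sag = a·(cosh(S/(2a)) − 1) = 138.197000·(cosh(0.408308) − 1) = 11.680746
T_max/T_min = cosh(S/(2a)) = 1.084522

a=138.197 sag=11.681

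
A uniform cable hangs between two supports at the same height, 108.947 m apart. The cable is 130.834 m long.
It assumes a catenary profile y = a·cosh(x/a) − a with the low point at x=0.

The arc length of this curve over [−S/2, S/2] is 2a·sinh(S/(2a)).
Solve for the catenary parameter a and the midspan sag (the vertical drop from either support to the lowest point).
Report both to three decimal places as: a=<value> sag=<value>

seed: a₀ = √(S³/(24(L−S))) = √(108.947³/(24·21.887)) = 49.616277
iter 1: u=1.097896  f(a)=+1.358e+00  f'(a)=-9.933e-01  a ← 49.616277 − (+1.358e+00/-9.933e-01) = 50.983067
iter 2: u=1.068463  f(a)=+5.812e-02  f'(a)=-9.099e-01  a ← 50.983067 − (+5.812e-02/-9.099e-01) = 51.046943
iter 3: u=1.067126  f(a)=+1.171e-04  f'(a)=-9.062e-01  a ← 51.046943 − (+1.171e-04/-9.062e-01) = 51.047072
iter 4: u=1.067123  f(a)=+4.771e-10  f'(a)=-9.062e-01  a ← 51.047072 − (+4.771e-10/-9.062e-01) = 51.047072
iter 5: u=1.067123  f(a)=+0.000e+00  f'(a)=-9.062e-01  a ← 51.047072 − (+0.000e+00/-9.062e-01) = 51.047072
converged: |Δa| < 1e-12 after 5 iterations
sag = a·(cosh(S/(2a)) − 1) = 51.047072·(cosh(1.067123) − 1) = 31.929958
T_max/T_min = cosh(S/(2a)) = 1.625500

a=51.047 sag=31.930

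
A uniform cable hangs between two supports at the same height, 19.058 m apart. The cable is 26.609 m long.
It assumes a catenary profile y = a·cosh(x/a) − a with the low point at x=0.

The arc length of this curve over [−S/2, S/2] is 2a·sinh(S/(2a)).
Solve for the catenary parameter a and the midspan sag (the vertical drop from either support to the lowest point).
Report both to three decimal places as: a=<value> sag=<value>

seed: a₀ = √(S³/(24(L−S))) = √(19.058³/(24·7.551)) = 6.180280
iter 1: u=1.541840  f(a)=+9.501e-01  f'(a)=-3.076e+00  a ← 6.180280 − (+9.501e-01/-3.076e+00) = 6.489137
iter 2: u=1.468454  f(a)=+7.586e-02  f'(a)=-2.603e+00  a ← 6.489137 − (+7.586e-02/-2.603e+00) = 6.518284
iter 3: u=1.461888  f(a)=+5.765e-04  f'(a)=-2.563e+00  a ← 6.518284 − (+5.765e-04/-2.563e+00) = 6.518509
iter 4: u=1.461837  f(a)=+3.385e-08  f'(a)=-2.563e+00  a ← 6.518509 − (+3.385e-08/-2.563e+00) = 6.518509
iter 5: u=1.461837  f(a)=+3.553e-15  f'(a)=-2.563e+00  a ← 6.518509 − (+3.553e-15/-2.563e+00) = 6.518509
converged: |Δa| < 1e-12 after 5 iterations
sag = a·(cosh(S/(2a)) − 1) = 6.518509·(cosh(1.461837) − 1) = 8.297046
T_max/T_min = cosh(S/(2a)) = 2.272844

a=6.519 sag=8.297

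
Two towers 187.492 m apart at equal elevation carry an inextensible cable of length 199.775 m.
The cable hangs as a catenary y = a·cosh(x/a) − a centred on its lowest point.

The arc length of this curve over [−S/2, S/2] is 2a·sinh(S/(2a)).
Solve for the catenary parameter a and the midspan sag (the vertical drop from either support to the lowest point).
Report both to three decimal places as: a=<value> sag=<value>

a=150.973 sag=30.053

seed: a₀ = √(S³/(24(L−S))) = √(187.492³/(24·12.283)) = 149.525845
iter 1: u=0.626955  f(a)=+2.437e-01  f'(a)=-1.708e-01  a ← 149.525845 − (+2.437e-01/-1.708e-01) = 150.952178
iter 2: u=0.621031  f(a)=+3.531e-03  f'(a)=-1.659e-01  a ← 150.952178 − (+3.531e-03/-1.659e-01) = 150.973456
iter 3: u=0.620944  f(a)=+7.654e-07  f'(a)=-1.659e-01  a ← 150.973456 − (+7.654e-07/-1.659e-01) = 150.973461
iter 4: u=0.620944  f(a)=+0.000e+00  f'(a)=-1.659e-01  a ← 150.973461 − (+0.000e+00/-1.659e-01) = 150.973461
converged: |Δa| < 1e-12 after 4 iterations
sag = a·(cosh(S/(2a)) − 1) = 150.973461·(cosh(0.620944) − 1) = 30.052776
T_max/T_min = cosh(S/(2a)) = 1.199060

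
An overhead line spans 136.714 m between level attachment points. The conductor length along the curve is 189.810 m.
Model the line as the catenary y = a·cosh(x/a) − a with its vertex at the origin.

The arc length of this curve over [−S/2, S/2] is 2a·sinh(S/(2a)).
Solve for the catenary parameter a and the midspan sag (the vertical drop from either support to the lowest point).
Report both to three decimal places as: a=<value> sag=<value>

a=47.186 sag=58.802

seed: a₀ = √(S³/(24(L−S))) = √(136.714³/(24·53.096)) = 44.779884
iter 1: u=1.526511  f(a)=+6.541e+00  f'(a)=-2.972e+00  a ← 44.779884 − (+6.541e+00/-2.972e+00) = 46.980687
iter 2: u=1.455002  f(a)=+5.131e-01  f'(a)=-2.522e+00  a ← 46.980687 − (+5.131e-01/-2.522e+00) = 47.184109
iter 3: u=1.448729  f(a)=+3.752e-03  f'(a)=-2.486e+00  a ← 47.184109 − (+3.752e-03/-2.486e+00) = 47.185618
iter 4: u=1.448683  f(a)=+2.038e-07  f'(a)=-2.485e+00  a ← 47.185618 − (+2.038e-07/-2.485e+00) = 47.185618
iter 5: u=1.448683  f(a)=+5.684e-14  f'(a)=-2.485e+00  a ← 47.185618 − (+5.684e-14/-2.485e+00) = 47.185618
converged: |Δa| < 1e-12 after 5 iterations
sag = a·(cosh(S/(2a)) − 1) = 47.185618·(cosh(1.448683) − 1) = 58.802313
T_max/T_min = cosh(S/(2a)) = 2.246191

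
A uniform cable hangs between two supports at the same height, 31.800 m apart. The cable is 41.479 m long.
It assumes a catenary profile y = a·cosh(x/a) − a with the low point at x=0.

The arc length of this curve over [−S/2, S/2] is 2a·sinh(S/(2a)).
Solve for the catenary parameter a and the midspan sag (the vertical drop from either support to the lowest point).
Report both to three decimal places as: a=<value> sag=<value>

a=12.269 sag=11.828

seed: a₀ = √(S³/(24(L−S))) = √(31.800³/(24·9.679)) = 11.765755
iter 1: u=1.351379  f(a)=+9.232e-01  f'(a)=-1.966e+00  a ← 11.765755 − (+9.232e-01/-1.966e+00) = 12.235344
iter 2: u=1.299514  f(a)=+5.815e-02  f'(a)=-1.725e+00  a ← 12.235344 − (+5.815e-02/-1.725e+00) = 12.269044
iter 3: u=1.295944  f(a)=+2.650e-04  f'(a)=-1.710e+00  a ← 12.269044 − (+2.650e-04/-1.710e+00) = 12.269199
iter 4: u=1.295928  f(a)=+5.557e-09  f'(a)=-1.710e+00  a ← 12.269199 − (+5.557e-09/-1.710e+00) = 12.269199
iter 5: u=1.295928  f(a)=-7.105e-15  f'(a)=-1.710e+00  a ← 12.269199 − (-7.105e-15/-1.710e+00) = 12.269199
converged: |Δa| < 1e-12 after 5 iterations
sag = a·(cosh(S/(2a)) − 1) = 12.269199·(cosh(1.295928) − 1) = 11.827691
T_max/T_min = cosh(S/(2a)) = 1.964015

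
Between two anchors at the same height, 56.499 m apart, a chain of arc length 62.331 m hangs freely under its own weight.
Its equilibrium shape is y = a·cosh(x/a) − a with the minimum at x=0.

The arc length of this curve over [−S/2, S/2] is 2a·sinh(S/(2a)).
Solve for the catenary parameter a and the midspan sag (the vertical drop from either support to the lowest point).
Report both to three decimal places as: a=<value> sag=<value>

a=36.439 sag=11.510

seed: a₀ = √(S³/(24(L−S))) = √(56.499³/(24·5.832)) = 35.896058
iter 1: u=0.786981  f(a)=+1.833e-01  f'(a)=-3.455e-01  a ← 35.896058 − (+1.833e-01/-3.455e-01) = 36.426531
iter 2: u=0.775520  f(a)=+4.142e-03  f'(a)=-3.301e-01  a ← 36.426531 − (+4.142e-03/-3.301e-01) = 36.439080
iter 3: u=0.775253  f(a)=+2.224e-06  f'(a)=-3.297e-01  a ← 36.439080 − (+2.224e-06/-3.297e-01) = 36.439087
iter 4: u=0.775253  f(a)=+6.466e-13  f'(a)=-3.297e-01  a ← 36.439087 − (+6.466e-13/-3.297e-01) = 36.439087
converged: |Δa| < 1e-12 after 4 iterations
sag = a·(cosh(S/(2a)) − 1) = 36.439087·(cosh(0.775253) − 1) = 11.509797
T_max/T_min = cosh(S/(2a)) = 1.315864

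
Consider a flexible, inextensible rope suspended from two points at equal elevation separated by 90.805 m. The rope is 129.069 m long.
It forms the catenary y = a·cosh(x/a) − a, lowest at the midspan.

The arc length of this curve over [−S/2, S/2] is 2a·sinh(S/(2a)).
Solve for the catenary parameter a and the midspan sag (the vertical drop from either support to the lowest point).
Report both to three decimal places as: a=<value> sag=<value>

a=30.208 sag=41.047

seed: a₀ = √(S³/(24(L−S))) = √(90.805³/(24·38.264)) = 28.553795
iter 1: u=1.590069  f(a)=+5.139e+00  f'(a)=-3.422e+00  a ← 28.553795 − (+5.139e+00/-3.422e+00) = 30.055546
iter 2: u=1.510620  f(a)=+4.332e-01  f'(a)=-2.867e+00  a ← 30.055546 − (+4.332e-01/-2.867e+00) = 30.206654
iter 3: u=1.503063  f(a)=+3.706e-03  f'(a)=-2.818e+00  a ← 30.206654 − (+3.706e-03/-2.818e+00) = 30.207969
iter 4: u=1.502997  f(a)=+2.763e-07  f'(a)=-2.818e+00  a ← 30.207969 − (+2.763e-07/-2.818e+00) = 30.207969
iter 5: u=1.502997  f(a)=+0.000e+00  f'(a)=-2.818e+00  a ← 30.207969 − (+0.000e+00/-2.818e+00) = 30.207969
converged: |Δa| < 1e-12 after 5 iterations
sag = a·(cosh(S/(2a)) − 1) = 30.207969·(cosh(1.502997) − 1) = 41.046667
T_max/T_min = cosh(S/(2a)) = 2.358803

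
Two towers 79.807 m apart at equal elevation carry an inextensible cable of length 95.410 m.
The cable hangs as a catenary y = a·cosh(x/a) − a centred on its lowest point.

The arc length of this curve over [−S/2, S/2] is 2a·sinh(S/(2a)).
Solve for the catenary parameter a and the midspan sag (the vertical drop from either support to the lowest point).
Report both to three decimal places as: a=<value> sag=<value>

seed: a₀ = √(S³/(24(L−S))) = √(79.807³/(24·15.603)) = 36.842730
iter 1: u=1.083077  f(a)=+9.411e-01  f'(a)=-9.506e-01  a ← 36.842730 − (+9.411e-01/-9.506e-01) = 37.832759
iter 2: u=1.054734  f(a)=+3.927e-02  f'(a)=-8.728e-01  a ← 37.832759 − (+3.927e-02/-8.728e-01) = 37.877753
iter 3: u=1.053481  f(a)=+7.496e-05  f'(a)=-8.695e-01  a ← 37.877753 − (+7.496e-05/-8.695e-01) = 37.877839
iter 4: u=1.053479  f(a)=+2.743e-10  f'(a)=-8.695e-01  a ← 37.877839 − (+2.743e-10/-8.695e-01) = 37.877839
iter 5: u=1.053479  f(a)=-1.421e-14  f'(a)=-8.695e-01  a ← 37.877839 − (-1.421e-14/-8.695e-01) = 37.877839
converged: |Δa| < 1e-12 after 5 iterations
sag = a·(cosh(S/(2a)) − 1) = 37.877839·(cosh(1.053479) − 1) = 23.036016
T_max/T_min = cosh(S/(2a)) = 1.608166

a=37.878 sag=23.036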